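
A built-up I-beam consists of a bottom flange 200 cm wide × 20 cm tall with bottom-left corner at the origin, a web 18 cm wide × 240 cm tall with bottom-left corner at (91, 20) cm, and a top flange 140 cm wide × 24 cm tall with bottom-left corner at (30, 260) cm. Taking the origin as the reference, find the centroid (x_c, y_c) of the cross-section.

x_c = 100.00 cm, y_c = 133.45 cm

Part | A | x̄ᵢ | ȳᵢ | A·x̄ᵢ | A·ȳᵢ
bottom flange | 4000.00 | 100.00 | 10.00 | 400000.00 | 40000.00
web | 4320.00 | 100.00 | 140.00 | 432000.00 | 604800.00
top flange | 3360.00 | 100.00 | 272.00 | 336000.00 | 913920.00
Σ | 11680.00 |  |  | 1168000.00 | 1558720.00
x_c = 1168000.00 / 11680.00 = 100.00 cm
y_c = 1558720.00 / 11680.00 = 133.45 cm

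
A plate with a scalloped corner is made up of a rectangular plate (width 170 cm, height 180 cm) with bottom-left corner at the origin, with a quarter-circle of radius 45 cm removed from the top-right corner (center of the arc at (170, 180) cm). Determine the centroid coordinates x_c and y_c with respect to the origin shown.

plate: A = 170 × 180 = 30600.00, centroid at (85.00, 90.00).
removed quarter-circle: A = −¼π·45² = -1590.43, centroid at (150.90, 160.90).
ΣA = 29009.57 cm², ΣAx_c = 2361001.68 cm³, ΣAy_c = 2498097.37 cm³.
x_c = 2361001.68/29009.57 = 81.39 cm; y_c = 2498097.37/29009.57 = 86.11 cm.

x_c = 81.39 cm, y_c = 86.11 cm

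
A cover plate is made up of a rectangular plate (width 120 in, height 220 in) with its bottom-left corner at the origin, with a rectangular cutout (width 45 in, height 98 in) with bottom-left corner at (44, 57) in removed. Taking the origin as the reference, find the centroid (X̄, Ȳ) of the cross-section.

X̄ = 58.70 in, Ȳ = 110.80 in

Part | A | x̄ᵢ | ȳᵢ | A·x̄ᵢ | A·ȳᵢ
plate | 26400.00 | 60.00 | 110.00 | 1584000.00 | 2904000.00
hole | -4410.00 | 66.50 | 106.00 | -293265.00 | -467460.00
Σ | 21990.00 |  |  | 1290735.00 | 2436540.00
X̄ = 1290735.00 / 21990.00 = 58.70 in
Ȳ = 2436540.00 / 21990.00 = 110.80 in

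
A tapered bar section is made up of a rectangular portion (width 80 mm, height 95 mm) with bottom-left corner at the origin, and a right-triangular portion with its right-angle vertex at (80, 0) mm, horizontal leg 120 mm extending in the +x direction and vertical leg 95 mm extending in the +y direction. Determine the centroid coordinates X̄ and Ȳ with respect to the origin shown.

rectangular portion: A = 80 × 95 = 7600.00, centroid at (40.00, 47.50).
triangular portion: A = ½·120·95 = 5700.00, centroid at (120.00, 31.67).
ΣA = 13300.00 mm², ΣAX̄ = 988000.00 mm³, ΣAȲ = 541500.00 mm³.
X̄ = 988000.00/13300.00 = 74.29 mm; Ȳ = 541500.00/13300.00 = 40.71 mm.

X̄ = 74.29 mm, Ȳ = 40.71 mm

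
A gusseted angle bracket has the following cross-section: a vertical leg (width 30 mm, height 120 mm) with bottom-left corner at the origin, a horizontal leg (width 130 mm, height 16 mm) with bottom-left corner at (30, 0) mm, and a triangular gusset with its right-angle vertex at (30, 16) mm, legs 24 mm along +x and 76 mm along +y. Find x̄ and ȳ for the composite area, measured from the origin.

x̄ = 43.42 mm, ȳ = 41.01 mm

vertical leg: A = 30 × 120 = 3600.00, centroid at (15.00, 60.00).
horizontal leg: A = 130 × 16 = 2080.00, centroid at (95.00, 8.00).
gusset: A = ½·24·76 = 912.00, centroid at (38.00, 41.33).
ΣA = 6592.00 mm², ΣAx̄ = 286256.00 mm³, ΣAȳ = 270336.00 mm³.
x̄ = 286256.00/6592.00 = 43.42 mm; ȳ = 270336.00/6592.00 = 41.01 mm.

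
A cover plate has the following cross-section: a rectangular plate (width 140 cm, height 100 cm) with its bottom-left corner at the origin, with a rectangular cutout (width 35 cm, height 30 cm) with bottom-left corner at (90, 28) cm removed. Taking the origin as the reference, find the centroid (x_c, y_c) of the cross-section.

Part | A | x̄ᵢ | ȳᵢ | A·x̄ᵢ | A·ȳᵢ
plate | 14000.00 | 70.00 | 50.00 | 980000.00 | 700000.00
hole | -1050.00 | 107.50 | 43.00 | -112875.00 | -45150.00
Σ | 12950.00 |  |  | 867125.00 | 654850.00
x_c = 867125.00 / 12950.00 = 66.96 cm
y_c = 654850.00 / 12950.00 = 50.57 cm

x_c = 66.96 cm, y_c = 50.57 cm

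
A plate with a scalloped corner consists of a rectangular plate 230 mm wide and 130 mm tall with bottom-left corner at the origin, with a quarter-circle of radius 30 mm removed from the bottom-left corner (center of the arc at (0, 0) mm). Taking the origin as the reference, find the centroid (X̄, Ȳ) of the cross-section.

Part | A | x̄ᵢ | ȳᵢ | A·x̄ᵢ | A·ȳᵢ
plate | 29900.00 | 115.00 | 65.00 | 3438500.00 | 1943500.00
removed quarter-circle | -706.86 | 12.73 | 12.73 | -9000.00 | -9000.00
Σ | 29193.14 |  |  | 3429500.00 | 1934500.00
X̄ = 3429500.00 / 29193.14 = 117.48 mm
Ȳ = 1934500.00 / 29193.14 = 66.27 mm

X̄ = 117.48 mm, Ȳ = 66.27 mm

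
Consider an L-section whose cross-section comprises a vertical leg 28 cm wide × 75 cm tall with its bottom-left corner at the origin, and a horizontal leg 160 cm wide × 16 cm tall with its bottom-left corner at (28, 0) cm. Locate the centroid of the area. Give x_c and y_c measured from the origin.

x_c = 65.64 cm, y_c = 21.29 cm

vertical leg: A = 28 × 75 = 2100.00, centroid at (14.00, 37.50).
horizontal leg: A = 160 × 16 = 2560.00, centroid at (108.00, 8.00).
ΣA = 4660.00 cm²
ΣAx_c = (2100.00)(14.00) + (2560.00)(108.00) = 305880.00 cm³
ΣAy_c = (2100.00)(37.50) + (2560.00)(8.00) = 99230.00 cm³
x_c = 305880.00 / 4660.00 = 65.64 cm
y_c = 99230.00 / 4660.00 = 21.29 cm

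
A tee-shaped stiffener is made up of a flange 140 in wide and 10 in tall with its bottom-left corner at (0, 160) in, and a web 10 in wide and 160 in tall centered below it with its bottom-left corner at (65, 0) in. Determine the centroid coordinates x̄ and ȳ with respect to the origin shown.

web: A = 10 × 160 = 1600.00, centroid at (70.00, 80.00).
flange: A = 140 × 10 = 1400.00, centroid at (70.00, 165.00).
ΣA = 3000.00 in², ΣAx̄ = 210000.00 in³, ΣAȳ = 359000.00 in³.
x̄ = 210000.00/3000.00 = 70.00 in; ȳ = 359000.00/3000.00 = 119.67 in.

x̄ = 70.00 in, ȳ = 119.67 in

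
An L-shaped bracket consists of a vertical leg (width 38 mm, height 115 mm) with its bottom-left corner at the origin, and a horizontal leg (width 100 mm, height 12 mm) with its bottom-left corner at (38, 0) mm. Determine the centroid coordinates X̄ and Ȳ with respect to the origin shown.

X̄ = 33.87 mm, Ȳ = 46.40 mm

vertical leg: A = 38 × 115 = 4370.00, centroid at (19.00, 57.50).
horizontal leg: A = 100 × 12 = 1200.00, centroid at (88.00, 6.00).
ΣA = 5570.00 mm², ΣAX̄ = 188630.00 mm³, ΣAȲ = 258475.00 mm³.
X̄ = 188630.00/5570.00 = 33.87 mm; Ȳ = 258475.00/5570.00 = 46.40 mm.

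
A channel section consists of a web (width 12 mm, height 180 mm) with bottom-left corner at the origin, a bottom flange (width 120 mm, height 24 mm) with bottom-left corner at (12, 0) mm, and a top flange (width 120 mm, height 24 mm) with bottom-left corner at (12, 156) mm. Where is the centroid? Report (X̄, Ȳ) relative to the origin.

Part | A | x̄ᵢ | ȳᵢ | A·x̄ᵢ | A·ȳᵢ
web | 2160.00 | 6.00 | 90.00 | 12960.00 | 194400.00
bottom flange | 2880.00 | 72.00 | 12.00 | 207360.00 | 34560.00
top flange | 2880.00 | 72.00 | 168.00 | 207360.00 | 483840.00
Σ | 7920.00 |  |  | 427680.00 | 712800.00
X̄ = 427680.00 / 7920.00 = 54.00 mm
Ȳ = 712800.00 / 7920.00 = 90.00 mm

X̄ = 54.00 mm, Ȳ = 90.00 mm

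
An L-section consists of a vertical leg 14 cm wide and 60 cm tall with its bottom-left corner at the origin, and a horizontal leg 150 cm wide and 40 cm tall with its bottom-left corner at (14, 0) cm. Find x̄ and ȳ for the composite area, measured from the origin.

vertical leg: A = 14 × 60 = 840.00, centroid at (7.00, 30.00).
horizontal leg: A = 150 × 40 = 6000.00, centroid at (89.00, 20.00).
ΣA = 6840.00 cm²
ΣAx̄ = (840.00)(7.00) + (6000.00)(89.00) = 539880.00 cm³
ΣAȳ = (840.00)(30.00) + (6000.00)(20.00) = 145200.00 cm³
x̄ = 539880.00 / 6840.00 = 78.93 cm
ȳ = 145200.00 / 6840.00 = 21.23 cm

x̄ = 78.93 cm, ȳ = 21.23 cm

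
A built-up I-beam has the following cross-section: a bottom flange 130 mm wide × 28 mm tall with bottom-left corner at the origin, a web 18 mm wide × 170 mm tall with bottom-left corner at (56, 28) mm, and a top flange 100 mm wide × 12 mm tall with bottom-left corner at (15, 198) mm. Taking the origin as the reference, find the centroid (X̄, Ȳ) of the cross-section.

bottom flange: A = 130 × 28 = 3640.00, centroid at (65.00, 14.00).
web: A = 18 × 170 = 3060.00, centroid at (65.00, 113.00).
top flange: A = 100 × 12 = 1200.00, centroid at (65.00, 204.00).
ΣA = 7900.00 mm²
ΣAX̄ = (3640.00)(65.00) + (3060.00)(65.00) + (1200.00)(65.00) = 513500.00 mm³
ΣAȲ = (3640.00)(14.00) + (3060.00)(113.00) + (1200.00)(204.00) = 641540.00 mm³
X̄ = 513500.00 / 7900.00 = 65.00 mm
Ȳ = 641540.00 / 7900.00 = 81.21 mm

X̄ = 65.00 mm, Ȳ = 81.21 mm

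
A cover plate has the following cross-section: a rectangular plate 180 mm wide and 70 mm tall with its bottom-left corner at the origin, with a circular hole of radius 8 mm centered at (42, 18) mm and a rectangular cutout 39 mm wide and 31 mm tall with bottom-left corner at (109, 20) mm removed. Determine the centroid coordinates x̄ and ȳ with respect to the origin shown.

plate: A = 180 × 70 = 12600.00, centroid at (90.00, 35.00).
hole 1: A = −π·8² = -201.06, centroid at (42.00, 18.00).
hole 2: A = −(39 × 31) = -1209.00, centroid at (128.50, 35.50).
ΣA = 11189.94 mm², ΣAx̄ = 970198.90 mm³, ΣAȳ = 394461.39 mm³.
x̄ = 970198.90/11189.94 = 86.70 mm; ȳ = 394461.39/11189.94 = 35.25 mm.

x̄ = 86.70 mm, ȳ = 35.25 mm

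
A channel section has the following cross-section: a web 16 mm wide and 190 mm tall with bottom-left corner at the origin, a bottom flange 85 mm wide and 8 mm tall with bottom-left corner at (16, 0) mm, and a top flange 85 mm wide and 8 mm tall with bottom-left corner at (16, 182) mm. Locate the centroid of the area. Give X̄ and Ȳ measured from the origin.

X̄ = 23.61 mm, Ȳ = 95.00 mm

web: A = 16 × 190 = 3040.00, centroid at (8.00, 95.00).
bottom flange: A = 85 × 8 = 680.00, centroid at (58.50, 4.00).
top flange: A = 85 × 8 = 680.00, centroid at (58.50, 186.00).
ΣA = 4400.00 mm²
ΣAX̄ = (3040.00)(8.00) + (680.00)(58.50) + (680.00)(58.50) = 103880.00 mm³
ΣAȲ = (3040.00)(95.00) + (680.00)(4.00) + (680.00)(186.00) = 418000.00 mm³
X̄ = 103880.00 / 4400.00 = 23.61 mm
Ȳ = 418000.00 / 4400.00 = 95.00 mm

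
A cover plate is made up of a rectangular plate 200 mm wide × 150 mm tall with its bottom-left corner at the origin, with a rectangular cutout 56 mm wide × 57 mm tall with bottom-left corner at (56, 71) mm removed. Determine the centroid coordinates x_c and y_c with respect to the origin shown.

plate: A = 200 × 150 = 30000.00, centroid at (100.00, 75.00).
hole: A = −(56 × 57) = -3192.00, centroid at (84.00, 99.50).
ΣA = 26808.00 mm², ΣAx_c = 2731872.00 mm³, ΣAy_c = 1932396.00 mm³.
x_c = 2731872.00/26808.00 = 101.91 mm; y_c = 1932396.00/26808.00 = 72.08 mm.

x_c = 101.91 mm, y_c = 72.08 mm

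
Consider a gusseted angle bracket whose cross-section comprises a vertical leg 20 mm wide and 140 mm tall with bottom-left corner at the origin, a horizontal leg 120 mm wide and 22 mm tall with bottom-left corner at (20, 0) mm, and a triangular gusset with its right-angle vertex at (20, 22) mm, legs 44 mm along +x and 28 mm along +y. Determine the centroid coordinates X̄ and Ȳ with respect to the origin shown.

X̄ = 43.02 mm, Ȳ = 40.35 mm

vertical leg: A = 20 × 140 = 2800.00, centroid at (10.00, 70.00).
horizontal leg: A = 120 × 22 = 2640.00, centroid at (80.00, 11.00).
gusset: A = ½·44·28 = 616.00, centroid at (34.67, 31.33).
ΣA = 6056.00 mm², ΣAX̄ = 260554.67 mm³, ΣAȲ = 244341.33 mm³.
X̄ = 260554.67/6056.00 = 43.02 mm; Ȳ = 244341.33/6056.00 = 40.35 mm.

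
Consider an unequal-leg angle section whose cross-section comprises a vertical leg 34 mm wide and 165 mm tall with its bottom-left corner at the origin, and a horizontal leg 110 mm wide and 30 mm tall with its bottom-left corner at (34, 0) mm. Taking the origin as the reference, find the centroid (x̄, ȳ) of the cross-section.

x̄ = 43.67 mm, ȳ = 57.50 mm

vertical leg: A = 34 × 165 = 5610.00, centroid at (17.00, 82.50).
horizontal leg: A = 110 × 30 = 3300.00, centroid at (89.00, 15.00).
ΣA = 8910.00 mm², ΣAx̄ = 389070.00 mm³, ΣAȳ = 512325.00 mm³.
x̄ = 389070.00/8910.00 = 43.67 mm; ȳ = 512325.00/8910.00 = 57.50 mm.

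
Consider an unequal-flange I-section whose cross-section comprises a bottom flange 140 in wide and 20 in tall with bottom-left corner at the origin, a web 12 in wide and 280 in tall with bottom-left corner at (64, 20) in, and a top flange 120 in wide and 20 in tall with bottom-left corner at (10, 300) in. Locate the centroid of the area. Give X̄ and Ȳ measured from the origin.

bottom flange: A = 140 × 20 = 2800.00, centroid at (70.00, 10.00).
web: A = 12 × 280 = 3360.00, centroid at (70.00, 160.00).
top flange: A = 120 × 20 = 2400.00, centroid at (70.00, 310.00).
ΣA = 8560.00 in², ΣAX̄ = 599200.00 in³, ΣAȲ = 1309600.00 in³.
X̄ = 599200.00/8560.00 = 70.00 in; Ȳ = 1309600.00/8560.00 = 152.99 in.

X̄ = 70.00 in, Ȳ = 152.99 in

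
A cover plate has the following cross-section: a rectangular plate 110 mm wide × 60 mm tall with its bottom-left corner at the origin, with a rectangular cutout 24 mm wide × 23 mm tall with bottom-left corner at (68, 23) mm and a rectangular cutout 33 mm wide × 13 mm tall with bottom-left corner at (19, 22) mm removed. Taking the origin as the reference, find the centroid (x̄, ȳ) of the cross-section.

x̄ = 54.03 mm, ȳ = 29.67 mm

plate: A = 110 × 60 = 6600.00, centroid at (55.00, 30.00).
hole 1: A = −(24 × 23) = -552.00, centroid at (80.00, 34.50).
hole 2: A = −(33 × 13) = -429.00, centroid at (35.50, 28.50).
ΣA = 5619.00 mm²
ΣAx̄ = (6600.00)(55.00) + (-552.00)(80.00) + (-429.00)(35.50) = 303610.50 mm³
ΣAȳ = (6600.00)(30.00) + (-552.00)(34.50) + (-429.00)(28.50) = 166729.50 mm³
x̄ = 303610.50 / 5619.00 = 54.03 mm
ȳ = 166729.50 / 5619.00 = 29.67 mm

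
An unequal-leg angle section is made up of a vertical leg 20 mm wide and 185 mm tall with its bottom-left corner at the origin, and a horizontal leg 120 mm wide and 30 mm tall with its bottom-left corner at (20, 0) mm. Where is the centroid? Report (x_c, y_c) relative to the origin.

Part | A | x̄ᵢ | ȳᵢ | A·x̄ᵢ | A·ȳᵢ
vertical leg | 3700.00 | 10.00 | 92.50 | 37000.00 | 342250.00
horizontal leg | 3600.00 | 80.00 | 15.00 | 288000.00 | 54000.00
Σ | 7300.00 |  |  | 325000.00 | 396250.00
x_c = 325000.00 / 7300.00 = 44.52 mm
y_c = 396250.00 / 7300.00 = 54.28 mm

x_c = 44.52 mm, y_c = 54.28 mm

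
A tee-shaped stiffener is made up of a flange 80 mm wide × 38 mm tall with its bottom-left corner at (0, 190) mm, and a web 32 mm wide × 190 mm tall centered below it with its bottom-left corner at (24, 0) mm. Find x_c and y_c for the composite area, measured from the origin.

x_c = 40.00 mm, y_c = 133.00 mm

web: A = 32 × 190 = 6080.00, centroid at (40.00, 95.00).
flange: A = 80 × 38 = 3040.00, centroid at (40.00, 209.00).
ΣA = 9120.00 mm²
ΣAx_c = (6080.00)(40.00) + (3040.00)(40.00) = 364800.00 mm³
ΣAy_c = (6080.00)(95.00) + (3040.00)(209.00) = 1212960.00 mm³
x_c = 364800.00 / 9120.00 = 40.00 mm
y_c = 1212960.00 / 9120.00 = 133.00 mm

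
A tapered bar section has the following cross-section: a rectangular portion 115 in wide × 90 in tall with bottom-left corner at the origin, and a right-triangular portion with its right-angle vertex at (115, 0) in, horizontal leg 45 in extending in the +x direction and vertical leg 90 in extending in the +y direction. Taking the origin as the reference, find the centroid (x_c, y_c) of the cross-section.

x_c = 69.36 in, y_c = 42.55 in

Part | A | x̄ᵢ | ȳᵢ | A·x̄ᵢ | A·ȳᵢ
rectangular portion | 10350.00 | 57.50 | 45.00 | 595125.00 | 465750.00
triangular portion | 2025.00 | 130.00 | 30.00 | 263250.00 | 60750.00
Σ | 12375.00 |  |  | 858375.00 | 526500.00
x_c = 858375.00 / 12375.00 = 69.36 in
y_c = 526500.00 / 12375.00 = 42.55 in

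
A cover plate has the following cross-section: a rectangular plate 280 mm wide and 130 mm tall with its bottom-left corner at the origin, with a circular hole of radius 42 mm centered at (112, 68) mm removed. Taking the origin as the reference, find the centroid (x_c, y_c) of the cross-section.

plate: A = 280 × 130 = 36400.00, centroid at (140.00, 65.00).
hole: A = −π·42² = -5541.77, centroid at (112.00, 68.00).
ΣA = 30858.23 mm², ΣAx_c = 4475321.82 mm³, ΣAy_c = 1989159.68 mm³.
x_c = 4475321.82/30858.23 = 145.03 mm; y_c = 1989159.68/30858.23 = 64.46 mm.

x_c = 145.03 mm, y_c = 64.46 mm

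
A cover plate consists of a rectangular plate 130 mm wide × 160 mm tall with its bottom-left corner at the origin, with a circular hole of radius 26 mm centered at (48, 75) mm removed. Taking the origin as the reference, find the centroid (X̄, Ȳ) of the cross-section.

Part | A | x̄ᵢ | ȳᵢ | A·x̄ᵢ | A·ȳᵢ
plate | 20800.00 | 65.00 | 80.00 | 1352000.00 | 1664000.00
hole | -2123.72 | 48.00 | 75.00 | -101938.40 | -159278.75
Σ | 18676.28 |  |  | 1250061.60 | 1504721.25
X̄ = 1250061.60 / 18676.28 = 66.93 mm
Ȳ = 1504721.25 / 18676.28 = 80.57 mm

X̄ = 66.93 mm, Ȳ = 80.57 mm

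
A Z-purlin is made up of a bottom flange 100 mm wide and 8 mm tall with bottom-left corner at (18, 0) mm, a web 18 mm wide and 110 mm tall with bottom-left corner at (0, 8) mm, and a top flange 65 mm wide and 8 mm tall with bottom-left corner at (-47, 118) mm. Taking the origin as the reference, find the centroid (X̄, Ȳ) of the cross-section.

X̄ = 19.60 mm, Ȳ = 57.99 mm

bottom flange: A = 100 × 8 = 800.00, centroid at (68.00, 4.00).
web: A = 18 × 110 = 1980.00, centroid at (9.00, 63.00).
top flange: A = 65 × 8 = 520.00, centroid at (-14.50, 122.00).
ΣA = 3300.00 mm²
ΣAX̄ = (800.00)(68.00) + (1980.00)(9.00) + (520.00)(-14.50) = 64680.00 mm³
ΣAȲ = (800.00)(4.00) + (1980.00)(63.00) + (520.00)(122.00) = 191380.00 mm³
X̄ = 64680.00 / 3300.00 = 19.60 mm
Ȳ = 191380.00 / 3300.00 = 57.99 mm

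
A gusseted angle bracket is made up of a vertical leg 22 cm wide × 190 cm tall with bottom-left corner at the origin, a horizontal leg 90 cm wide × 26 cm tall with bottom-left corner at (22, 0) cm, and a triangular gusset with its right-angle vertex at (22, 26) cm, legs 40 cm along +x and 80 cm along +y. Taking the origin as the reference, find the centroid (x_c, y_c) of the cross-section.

x_c = 31.93 cm, y_c = 63.03 cm

vertical leg: A = 22 × 190 = 4180.00, centroid at (11.00, 95.00).
horizontal leg: A = 90 × 26 = 2340.00, centroid at (67.00, 13.00).
gusset: A = ½·40·80 = 1600.00, centroid at (35.33, 52.67).
ΣA = 8120.00 cm²
ΣAx_c = (4180.00)(11.00) + (2340.00)(67.00) + (1600.00)(35.33) = 259293.33 cm³
ΣAy_c = (4180.00)(95.00) + (2340.00)(13.00) + (1600.00)(52.67) = 511786.67 cm³
x_c = 259293.33 / 8120.00 = 31.93 cm
y_c = 511786.67 / 8120.00 = 63.03 cm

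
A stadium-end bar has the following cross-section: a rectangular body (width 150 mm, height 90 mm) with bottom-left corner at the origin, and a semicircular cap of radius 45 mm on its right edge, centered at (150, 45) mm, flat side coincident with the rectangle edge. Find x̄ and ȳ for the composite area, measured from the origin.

rectangular body: A = 150 × 90 = 13500.00, centroid at (75.00, 45.00).
semicircular end: A = ½π·45² = 3180.86, centroid at (169.10, 45.00).
ΣA = 16680.86 mm², ΣAx̄ = 1550379.38 mm³, ΣAȳ = 750638.82 mm³.
x̄ = 1550379.38/16680.86 = 92.94 mm; ȳ = 750638.82/16680.86 = 45.00 mm.

x̄ = 92.94 mm, ȳ = 45.00 mm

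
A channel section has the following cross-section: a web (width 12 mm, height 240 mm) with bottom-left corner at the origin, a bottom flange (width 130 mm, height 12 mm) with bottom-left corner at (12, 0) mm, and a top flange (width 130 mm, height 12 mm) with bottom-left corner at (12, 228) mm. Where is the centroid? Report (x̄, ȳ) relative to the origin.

x̄ = 42.92 mm, ȳ = 120.00 mm

web: A = 12 × 240 = 2880.00, centroid at (6.00, 120.00).
bottom flange: A = 130 × 12 = 1560.00, centroid at (77.00, 6.00).
top flange: A = 130 × 12 = 1560.00, centroid at (77.00, 234.00).
ΣA = 6000.00 mm², ΣAx̄ = 257520.00 mm³, ΣAȳ = 720000.00 mm³.
x̄ = 257520.00/6000.00 = 42.92 mm; ȳ = 720000.00/6000.00 = 120.00 mm.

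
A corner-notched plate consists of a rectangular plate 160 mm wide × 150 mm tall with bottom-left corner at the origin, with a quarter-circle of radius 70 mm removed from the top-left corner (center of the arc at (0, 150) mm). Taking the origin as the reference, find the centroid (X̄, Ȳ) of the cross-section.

X̄ = 89.60 mm, Ȳ = 66.35 mm

Part | A | x̄ᵢ | ȳᵢ | A·x̄ᵢ | A·ȳᵢ
plate | 24000.00 | 80.00 | 75.00 | 1920000.00 | 1800000.00
removed quarter-circle | -3848.45 | 29.71 | 120.29 | -114333.33 | -462934.32
Σ | 20151.55 |  |  | 1805666.67 | 1337065.68
X̄ = 1805666.67 / 20151.55 = 89.60 mm
Ȳ = 1337065.68 / 20151.55 = 66.35 mm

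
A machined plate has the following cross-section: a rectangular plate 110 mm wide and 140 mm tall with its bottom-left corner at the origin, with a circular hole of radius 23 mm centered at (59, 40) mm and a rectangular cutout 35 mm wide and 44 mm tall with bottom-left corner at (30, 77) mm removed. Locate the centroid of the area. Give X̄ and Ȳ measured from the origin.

X̄ = 55.40 mm, Ȳ = 70.43 mm

plate: A = 110 × 140 = 15400.00, centroid at (55.00, 70.00).
hole 1: A = −π·23² = -1661.90, centroid at (59.00, 40.00).
hole 2: A = −(35 × 44) = -1540.00, centroid at (47.50, 99.00).
ΣA = 12198.10 mm², ΣAX̄ = 675797.75 mm³, ΣAȲ = 859063.90 mm³.
X̄ = 675797.75/12198.10 = 55.40 mm; Ȳ = 859063.90/12198.10 = 70.43 mm.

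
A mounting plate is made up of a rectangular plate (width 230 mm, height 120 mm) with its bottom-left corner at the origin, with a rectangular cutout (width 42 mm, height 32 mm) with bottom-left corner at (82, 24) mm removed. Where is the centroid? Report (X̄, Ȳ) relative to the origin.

plate: A = 230 × 120 = 27600.00, centroid at (115.00, 60.00).
hole: A = −(42 × 32) = -1344.00, centroid at (103.00, 40.00).
ΣA = 26256.00 mm², ΣAX̄ = 3035568.00 mm³, ΣAȲ = 1602240.00 mm³.
X̄ = 3035568.00/26256.00 = 115.61 mm; Ȳ = 1602240.00/26256.00 = 61.02 mm.

X̄ = 115.61 mm, Ȳ = 61.02 mm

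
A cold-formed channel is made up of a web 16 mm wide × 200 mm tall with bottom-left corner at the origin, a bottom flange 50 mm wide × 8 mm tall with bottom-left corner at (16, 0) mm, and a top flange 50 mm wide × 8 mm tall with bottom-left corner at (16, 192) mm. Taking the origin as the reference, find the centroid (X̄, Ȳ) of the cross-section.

X̄ = 14.60 mm, Ȳ = 100.00 mm

web: A = 16 × 200 = 3200.00, centroid at (8.00, 100.00).
bottom flange: A = 50 × 8 = 400.00, centroid at (41.00, 4.00).
top flange: A = 50 × 8 = 400.00, centroid at (41.00, 196.00).
ΣA = 4000.00 mm²
ΣAX̄ = (3200.00)(8.00) + (400.00)(41.00) + (400.00)(41.00) = 58400.00 mm³
ΣAȲ = (3200.00)(100.00) + (400.00)(4.00) + (400.00)(196.00) = 400000.00 mm³
X̄ = 58400.00 / 4000.00 = 14.60 mm
Ȳ = 400000.00 / 4000.00 = 100.00 mm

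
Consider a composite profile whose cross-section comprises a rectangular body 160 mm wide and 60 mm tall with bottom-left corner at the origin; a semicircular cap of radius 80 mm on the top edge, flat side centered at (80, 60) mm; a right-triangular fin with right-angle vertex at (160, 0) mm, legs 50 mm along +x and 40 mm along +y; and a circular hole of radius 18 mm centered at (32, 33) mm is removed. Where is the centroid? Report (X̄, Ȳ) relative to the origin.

rectangular body: A = 160 × 60 = 9600.00, centroid at (80.00, 30.00).
semicircular top: A = ½π·80² = 10053.10, centroid at (80.00, 93.95).
triangular fin: A = ½·50·40 = 1000.00, centroid at (176.67, 13.33).
hole: A = −π·18² = -1017.88, centroid at (32.00, 33.00).
ΣA = 19635.22 mm²
ΣAX̄ = (9600.00)(80.00) + (10053.10)(80.00) + (1000.00)(176.67) + (-1017.88)(32.00) = 1716342.35 mm³
ΣAȲ = (9600.00)(30.00) + (10053.10)(93.95) + (1000.00)(13.33) + (-1017.88)(33.00) = 1212262.55 mm³
X̄ = 1716342.35 / 19635.22 = 87.41 mm
Ȳ = 1212262.55 / 19635.22 = 61.74 mm

X̄ = 87.41 mm, Ȳ = 61.74 mm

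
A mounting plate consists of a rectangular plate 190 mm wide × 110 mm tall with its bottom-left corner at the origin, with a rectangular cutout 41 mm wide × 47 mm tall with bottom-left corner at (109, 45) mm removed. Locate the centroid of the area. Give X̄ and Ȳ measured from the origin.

X̄ = 91.50 mm, Ȳ = 53.63 mm

plate: A = 190 × 110 = 20900.00, centroid at (95.00, 55.00).
hole: A = −(41 × 47) = -1927.00, centroid at (129.50, 68.50).
ΣA = 18973.00 mm², ΣAX̄ = 1735953.50 mm³, ΣAȲ = 1017500.50 mm³.
X̄ = 1735953.50/18973.00 = 91.50 mm; Ȳ = 1017500.50/18973.00 = 53.63 mm.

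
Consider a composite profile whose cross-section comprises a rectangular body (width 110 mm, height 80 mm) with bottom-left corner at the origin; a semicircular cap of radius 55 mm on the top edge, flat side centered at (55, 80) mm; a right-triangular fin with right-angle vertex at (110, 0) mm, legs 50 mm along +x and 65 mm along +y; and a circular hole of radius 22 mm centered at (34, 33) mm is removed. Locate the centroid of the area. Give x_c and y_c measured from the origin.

x_c = 65.87 mm, y_c = 60.64 mm

rectangular body: A = 110 × 80 = 8800.00, centroid at (55.00, 40.00).
semicircular top: A = ½π·55² = 4751.66, centroid at (55.00, 103.34).
triangular fin: A = ½·50·65 = 1625.00, centroid at (126.67, 21.67).
hole: A = −π·22² = -1520.53, centroid at (34.00, 33.00).
ΣA = 13656.13 mm², ΣAx_c = 899476.52 mm³, ΣAy_c = 828080.19 mm³.
x_c = 899476.52/13656.13 = 65.87 mm; y_c = 828080.19/13656.13 = 60.64 mm.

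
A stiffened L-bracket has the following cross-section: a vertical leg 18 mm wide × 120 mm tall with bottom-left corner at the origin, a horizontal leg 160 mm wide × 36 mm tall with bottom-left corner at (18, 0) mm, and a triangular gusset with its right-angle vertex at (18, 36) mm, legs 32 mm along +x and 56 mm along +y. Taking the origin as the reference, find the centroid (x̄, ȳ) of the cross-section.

Part | A | x̄ᵢ | ȳᵢ | A·x̄ᵢ | A·ȳᵢ
vertical leg | 2160.00 | 9.00 | 60.00 | 19440.00 | 129600.00
horizontal leg | 5760.00 | 98.00 | 18.00 | 564480.00 | 103680.00
gusset | 896.00 | 28.67 | 54.67 | 25685.33 | 48981.33
Σ | 8816.00 |  |  | 609605.33 | 282261.33
x̄ = 609605.33 / 8816.00 = 69.15 mm
ȳ = 282261.33 / 8816.00 = 32.02 mm

x̄ = 69.15 mm, ȳ = 32.02 mm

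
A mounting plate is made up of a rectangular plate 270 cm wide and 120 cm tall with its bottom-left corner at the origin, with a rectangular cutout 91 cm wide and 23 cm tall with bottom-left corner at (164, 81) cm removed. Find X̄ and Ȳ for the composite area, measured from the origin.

X̄ = 129.86 cm, Ȳ = 57.76 cm

plate: A = 270 × 120 = 32400.00, centroid at (135.00, 60.00).
hole: A = −(91 × 23) = -2093.00, centroid at (209.50, 92.50).
ΣA = 30307.00 cm², ΣAX̄ = 3935516.50 cm³, ΣAȲ = 1750397.50 cm³.
X̄ = 3935516.50/30307.00 = 129.86 cm; Ȳ = 1750397.50/30307.00 = 57.76 cm.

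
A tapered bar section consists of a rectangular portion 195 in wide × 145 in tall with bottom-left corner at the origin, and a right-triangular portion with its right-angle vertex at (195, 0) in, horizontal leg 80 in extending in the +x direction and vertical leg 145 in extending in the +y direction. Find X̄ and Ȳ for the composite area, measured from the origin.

rectangular portion: A = 195 × 145 = 28275.00, centroid at (97.50, 72.50).
triangular portion: A = ½·80·145 = 5800.00, centroid at (221.67, 48.33).
ΣA = 34075.00 in²
ΣAX̄ = (28275.00)(97.50) + (5800.00)(221.67) = 4042479.17 in³
ΣAȲ = (28275.00)(72.50) + (5800.00)(48.33) = 2330270.83 in³
X̄ = 4042479.17 / 34075.00 = 118.63 in
Ȳ = 2330270.83 / 34075.00 = 68.39 in

X̄ = 118.63 in, Ȳ = 68.39 in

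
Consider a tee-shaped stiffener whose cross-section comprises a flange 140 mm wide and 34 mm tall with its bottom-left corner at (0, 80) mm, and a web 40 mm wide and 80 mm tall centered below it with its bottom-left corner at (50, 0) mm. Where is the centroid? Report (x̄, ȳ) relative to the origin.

Part | A | x̄ᵢ | ȳᵢ | A·x̄ᵢ | A·ȳᵢ
web | 3200.00 | 70.00 | 40.00 | 224000.00 | 128000.00
flange | 4760.00 | 70.00 | 97.00 | 333200.00 | 461720.00
Σ | 7960.00 |  |  | 557200.00 | 589720.00
x̄ = 557200.00 / 7960.00 = 70.00 mm
ȳ = 589720.00 / 7960.00 = 74.09 mm

x̄ = 70.00 mm, ȳ = 74.09 mm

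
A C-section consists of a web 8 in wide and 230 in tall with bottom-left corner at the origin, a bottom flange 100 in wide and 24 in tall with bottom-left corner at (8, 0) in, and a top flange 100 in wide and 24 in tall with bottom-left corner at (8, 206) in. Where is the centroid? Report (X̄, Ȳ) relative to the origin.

web: A = 8 × 230 = 1840.00, centroid at (4.00, 115.00).
bottom flange: A = 100 × 24 = 2400.00, centroid at (58.00, 12.00).
top flange: A = 100 × 24 = 2400.00, centroid at (58.00, 218.00).
ΣA = 6640.00 in², ΣAX̄ = 285760.00 in³, ΣAȲ = 763600.00 in³.
X̄ = 285760.00/6640.00 = 43.04 in; Ȳ = 763600.00/6640.00 = 115.00 in.

X̄ = 43.04 in, Ȳ = 115.00 in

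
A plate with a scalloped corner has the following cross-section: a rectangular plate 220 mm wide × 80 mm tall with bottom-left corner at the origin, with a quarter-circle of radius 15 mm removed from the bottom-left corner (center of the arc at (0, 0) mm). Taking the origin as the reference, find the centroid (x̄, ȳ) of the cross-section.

x̄ = 111.05 mm, ȳ = 40.34 mm

plate: A = 220 × 80 = 17600.00, centroid at (110.00, 40.00).
removed quarter-circle: A = −¼π·15² = -176.71, centroid at (6.37, 6.37).
ΣA = 17423.29 mm², ΣAx̄ = 1934875.00 mm³, ΣAȳ = 702875.00 mm³.
x̄ = 1934875.00/17423.29 = 111.05 mm; ȳ = 702875.00/17423.29 = 40.34 mm.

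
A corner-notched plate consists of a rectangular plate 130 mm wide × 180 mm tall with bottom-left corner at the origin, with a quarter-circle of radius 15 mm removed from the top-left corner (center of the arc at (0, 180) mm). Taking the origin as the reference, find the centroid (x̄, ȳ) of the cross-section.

x̄ = 65.45 mm, ȳ = 89.36 mm

plate: A = 130 × 180 = 23400.00, centroid at (65.00, 90.00).
removed quarter-circle: A = −¼π·15² = -176.71, centroid at (6.37, 173.63).
ΣA = 23223.29 mm², ΣAx̄ = 1519875.00 mm³, ΣAȳ = 2075316.37 mm³.
x̄ = 1519875.00/23223.29 = 65.45 mm; ȳ = 2075316.37/23223.29 = 89.36 mm.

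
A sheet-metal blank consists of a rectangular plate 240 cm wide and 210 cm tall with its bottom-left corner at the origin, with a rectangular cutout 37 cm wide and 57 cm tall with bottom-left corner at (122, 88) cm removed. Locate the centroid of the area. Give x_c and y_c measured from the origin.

plate: A = 240 × 210 = 50400.00, centroid at (120.00, 105.00).
hole: A = −(37 × 57) = -2109.00, centroid at (140.50, 116.50).
ΣA = 48291.00 cm²
ΣAx_c = (50400.00)(120.00) + (-2109.00)(140.50) = 5751685.50 cm³
ΣAy_c = (50400.00)(105.00) + (-2109.00)(116.50) = 5046301.50 cm³
x_c = 5751685.50 / 48291.00 = 119.10 cm
y_c = 5046301.50 / 48291.00 = 104.50 cm

x_c = 119.10 cm, y_c = 104.50 cm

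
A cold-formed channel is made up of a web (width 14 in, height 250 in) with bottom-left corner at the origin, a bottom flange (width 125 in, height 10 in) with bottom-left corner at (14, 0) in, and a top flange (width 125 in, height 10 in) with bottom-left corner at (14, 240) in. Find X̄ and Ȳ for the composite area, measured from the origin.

web: A = 14 × 250 = 3500.00, centroid at (7.00, 125.00).
bottom flange: A = 125 × 10 = 1250.00, centroid at (76.50, 5.00).
top flange: A = 125 × 10 = 1250.00, centroid at (76.50, 245.00).
ΣA = 6000.00 in²
ΣAX̄ = (3500.00)(7.00) + (1250.00)(76.50) + (1250.00)(76.50) = 215750.00 in³
ΣAȲ = (3500.00)(125.00) + (1250.00)(5.00) + (1250.00)(245.00) = 750000.00 in³
X̄ = 215750.00 / 6000.00 = 35.96 in
Ȳ = 750000.00 / 6000.00 = 125.00 in

X̄ = 35.96 in, Ȳ = 125.00 in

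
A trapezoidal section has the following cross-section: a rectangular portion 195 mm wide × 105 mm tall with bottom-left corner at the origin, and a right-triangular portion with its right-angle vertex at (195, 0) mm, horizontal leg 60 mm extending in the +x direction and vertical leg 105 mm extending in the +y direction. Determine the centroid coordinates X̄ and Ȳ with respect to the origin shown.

Part | A | x̄ᵢ | ȳᵢ | A·x̄ᵢ | A·ȳᵢ
rectangular portion | 20475.00 | 97.50 | 52.50 | 1996312.50 | 1074937.50
triangular portion | 3150.00 | 215.00 | 35.00 | 677250.00 | 110250.00
Σ | 23625.00 |  |  | 2673562.50 | 1185187.50
X̄ = 2673562.50 / 23625.00 = 113.17 mm
Ȳ = 1185187.50 / 23625.00 = 50.17 mm

X̄ = 113.17 mm, Ȳ = 50.17 mm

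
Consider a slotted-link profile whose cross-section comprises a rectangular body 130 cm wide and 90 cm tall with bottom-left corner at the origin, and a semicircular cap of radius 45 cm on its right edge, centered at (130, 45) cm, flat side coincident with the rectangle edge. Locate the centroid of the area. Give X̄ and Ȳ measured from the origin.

rectangular body: A = 130 × 90 = 11700.00, centroid at (65.00, 45.00).
semicircular end: A = ½π·45² = 3180.86, centroid at (149.10, 45.00).
ΣA = 14880.86 cm², ΣAX̄ = 1234762.13 cm³, ΣAȲ = 669638.82 cm³.
X̄ = 1234762.13/14880.86 = 82.98 cm; Ȳ = 669638.82/14880.86 = 45.00 cm.

X̄ = 82.98 cm, Ȳ = 45.00 cm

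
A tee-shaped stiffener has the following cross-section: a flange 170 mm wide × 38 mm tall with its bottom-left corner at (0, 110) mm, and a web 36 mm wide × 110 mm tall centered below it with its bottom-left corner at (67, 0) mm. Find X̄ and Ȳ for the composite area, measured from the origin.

web: A = 36 × 110 = 3960.00, centroid at (85.00, 55.00).
flange: A = 170 × 38 = 6460.00, centroid at (85.00, 129.00).
ΣA = 10420.00 mm², ΣAX̄ = 885700.00 mm³, ΣAȲ = 1051140.00 mm³.
X̄ = 885700.00/10420.00 = 85.00 mm; Ȳ = 1051140.00/10420.00 = 100.88 mm.

X̄ = 85.00 mm, Ȳ = 100.88 mm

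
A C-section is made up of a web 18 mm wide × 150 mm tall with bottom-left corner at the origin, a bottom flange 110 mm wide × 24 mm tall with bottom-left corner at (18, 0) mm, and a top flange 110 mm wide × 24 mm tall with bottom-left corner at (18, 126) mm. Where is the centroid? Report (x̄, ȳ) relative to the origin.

Part | A | x̄ᵢ | ȳᵢ | A·x̄ᵢ | A·ȳᵢ
web | 2700.00 | 9.00 | 75.00 | 24300.00 | 202500.00
bottom flange | 2640.00 | 73.00 | 12.00 | 192720.00 | 31680.00
top flange | 2640.00 | 73.00 | 138.00 | 192720.00 | 364320.00
Σ | 7980.00 |  |  | 409740.00 | 598500.00
x̄ = 409740.00 / 7980.00 = 51.35 mm
ȳ = 598500.00 / 7980.00 = 75.00 mm

x̄ = 51.35 mm, ȳ = 75.00 mm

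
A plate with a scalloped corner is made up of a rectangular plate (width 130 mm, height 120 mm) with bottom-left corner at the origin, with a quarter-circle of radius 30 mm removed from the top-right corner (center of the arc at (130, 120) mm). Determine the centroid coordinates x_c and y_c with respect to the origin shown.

x_c = 62.52 mm, y_c = 57.76 mm

Part | A | x̄ᵢ | ȳᵢ | A·x̄ᵢ | A·ȳᵢ
plate | 15600.00 | 65.00 | 60.00 | 1014000.00 | 936000.00
removed quarter-circle | -706.86 | 117.27 | 107.27 | -82891.59 | -75823.00
Σ | 14893.14 |  |  | 931108.41 | 860177.00
x_c = 931108.41 / 14893.14 = 62.52 mm
y_c = 860177.00 / 14893.14 = 57.76 mm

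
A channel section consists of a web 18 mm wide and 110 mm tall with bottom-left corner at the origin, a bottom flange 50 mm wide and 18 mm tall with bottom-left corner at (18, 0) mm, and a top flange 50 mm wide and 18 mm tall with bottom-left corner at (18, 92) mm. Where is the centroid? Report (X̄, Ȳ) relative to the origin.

web: A = 18 × 110 = 1980.00, centroid at (9.00, 55.00).
bottom flange: A = 50 × 18 = 900.00, centroid at (43.00, 9.00).
top flange: A = 50 × 18 = 900.00, centroid at (43.00, 101.00).
ΣA = 3780.00 mm²
ΣAX̄ = (1980.00)(9.00) + (900.00)(43.00) + (900.00)(43.00) = 95220.00 mm³
ΣAȲ = (1980.00)(55.00) + (900.00)(9.00) + (900.00)(101.00) = 207900.00 mm³
X̄ = 95220.00 / 3780.00 = 25.19 mm
Ȳ = 207900.00 / 3780.00 = 55.00 mm

X̄ = 25.19 mm, Ȳ = 55.00 mm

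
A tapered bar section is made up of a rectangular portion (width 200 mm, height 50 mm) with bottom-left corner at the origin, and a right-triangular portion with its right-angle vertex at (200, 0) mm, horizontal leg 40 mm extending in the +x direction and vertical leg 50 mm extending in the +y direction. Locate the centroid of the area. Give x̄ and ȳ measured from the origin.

Part | A | x̄ᵢ | ȳᵢ | A·x̄ᵢ | A·ȳᵢ
rectangular portion | 10000.00 | 100.00 | 25.00 | 1000000.00 | 250000.00
triangular portion | 1000.00 | 213.33 | 16.67 | 213333.33 | 16666.67
Σ | 11000.00 |  |  | 1213333.33 | 266666.67
x̄ = 1213333.33 / 11000.00 = 110.30 mm
ȳ = 266666.67 / 11000.00 = 24.24 mm

x̄ = 110.30 mm, ȳ = 24.24 mm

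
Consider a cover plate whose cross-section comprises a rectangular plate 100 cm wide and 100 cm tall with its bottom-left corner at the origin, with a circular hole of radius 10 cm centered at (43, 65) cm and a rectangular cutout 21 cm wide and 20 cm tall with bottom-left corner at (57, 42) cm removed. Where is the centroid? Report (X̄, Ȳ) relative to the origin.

X̄ = 49.44 cm, Ȳ = 49.40 cm

plate: A = 100 × 100 = 10000.00, centroid at (50.00, 50.00).
hole 1: A = −π·10² = -314.16, centroid at (43.00, 65.00).
hole 2: A = −(21 × 20) = -420.00, centroid at (67.50, 52.00).
ΣA = 9265.84 cm²
ΣAX̄ = (10000.00)(50.00) + (-314.16)(43.00) + (-420.00)(67.50) = 458141.15 cm³
ΣAȲ = (10000.00)(50.00) + (-314.16)(65.00) + (-420.00)(52.00) = 457739.65 cm³
X̄ = 458141.15 / 9265.84 = 49.44 cm
Ȳ = 457739.65 / 9265.84 = 49.40 cm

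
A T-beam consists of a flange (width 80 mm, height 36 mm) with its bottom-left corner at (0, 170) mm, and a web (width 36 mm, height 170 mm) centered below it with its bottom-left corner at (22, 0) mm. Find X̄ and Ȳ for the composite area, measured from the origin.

web: A = 36 × 170 = 6120.00, centroid at (40.00, 85.00).
flange: A = 80 × 36 = 2880.00, centroid at (40.00, 188.00).
ΣA = 9000.00 mm²
ΣAX̄ = (6120.00)(40.00) + (2880.00)(40.00) = 360000.00 mm³
ΣAȲ = (6120.00)(85.00) + (2880.00)(188.00) = 1061640.00 mm³
X̄ = 360000.00 / 9000.00 = 40.00 mm
Ȳ = 1061640.00 / 9000.00 = 117.96 mm

X̄ = 40.00 mm, Ȳ = 117.96 mm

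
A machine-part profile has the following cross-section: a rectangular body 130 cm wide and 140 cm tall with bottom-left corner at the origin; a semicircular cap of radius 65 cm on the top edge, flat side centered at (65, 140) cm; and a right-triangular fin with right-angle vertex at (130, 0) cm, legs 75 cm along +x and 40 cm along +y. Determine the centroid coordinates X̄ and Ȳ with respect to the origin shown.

Part | A | x̄ᵢ | ȳᵢ | A·x̄ᵢ | A·ȳᵢ
rectangular body | 18200.00 | 65.00 | 70.00 | 1183000.00 | 1274000.00
semicircular top | 6636.61 | 65.00 | 167.59 | 431379.94 | 1112209.36
triangular fin | 1500.00 | 155.00 | 13.33 | 232500.00 | 20000.00
Σ | 26336.61 |  |  | 1846879.94 | 2406209.36
X̄ = 1846879.94 / 26336.61 = 70.13 cm
Ȳ = 2406209.36 / 26336.61 = 91.36 cm

X̄ = 70.13 cm, Ȳ = 91.36 cm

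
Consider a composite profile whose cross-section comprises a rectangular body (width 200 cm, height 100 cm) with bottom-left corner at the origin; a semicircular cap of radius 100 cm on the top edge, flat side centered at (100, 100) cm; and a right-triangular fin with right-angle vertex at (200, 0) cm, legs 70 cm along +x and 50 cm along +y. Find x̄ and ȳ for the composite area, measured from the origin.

x̄ = 105.76 cm, ȳ = 87.21 cm

rectangular body: A = 200 × 100 = 20000.00, centroid at (100.00, 50.00).
semicircular top: A = ½π·100² = 15707.96, centroid at (100.00, 142.44).
triangular fin: A = ½·70·50 = 1750.00, centroid at (223.33, 16.67).
ΣA = 37457.96 cm², ΣAx̄ = 3961629.66 cm³, ΣAȳ = 3266629.66 cm³.
x̄ = 3961629.66/37457.96 = 105.76 cm; ȳ = 3266629.66/37457.96 = 87.21 cm.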